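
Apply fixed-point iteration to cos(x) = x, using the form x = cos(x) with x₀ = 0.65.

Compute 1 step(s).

Equation: cos(x) = x
Fixed-point form: x = cos(x)
x₀ = 0.65

x_1 = g(0.650000) = 0.796084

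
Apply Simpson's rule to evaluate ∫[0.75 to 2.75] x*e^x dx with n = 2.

f(x) = x*e^x
a = 0.75, b = 2.75, n = 2
h = (b - a)/n = 1.000000

Simpson's rule: (h/3)[f(x₀) + 4f(x₁) + 2f(x₂) + ... + f(xₙ)]

x_0 = 0.7500, f(x_0) = 1.587750, coefficient = 1
x_1 = 1.7500, f(x_1) = 10.070555, coefficient = 4
x_2 = 2.7500, f(x_2) = 43.017238, coefficient = 1

I ≈ (1.000000/3) × 84.887206 = 28.295735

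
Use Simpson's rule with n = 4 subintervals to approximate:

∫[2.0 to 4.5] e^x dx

f(x) = e^x
a = 2.0, b = 4.5, n = 4
h = (b - a)/n = 0.625000

Simpson's rule: (h/3)[f(x₀) + 4f(x₁) + 2f(x₂) + ... + f(xₙ)]

x_0 = 2.0000, f(x_0) = 7.389056, coefficient = 1
x_1 = 2.6250, f(x_1) = 13.804574, coefficient = 4
x_2 = 3.2500, f(x_2) = 25.790340, coefficient = 2
x_3 = 3.8750, f(x_3) = 48.182698, coefficient = 4
x_4 = 4.5000, f(x_4) = 90.017131, coefficient = 1

I ≈ (0.625000/3) × 396.935957 = 82.694991
Exact value: 82.628075
Error: 0.066916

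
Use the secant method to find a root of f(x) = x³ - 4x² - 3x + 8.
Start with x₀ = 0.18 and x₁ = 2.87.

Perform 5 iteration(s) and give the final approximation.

f(x) = x³ - 4x² - 3x + 8
x₀ = 0.18, x₁ = 2.87

Secant formula: x_{n+1} = x_n - f(x_n)(x_n - x_{n-1})/(f(x_n) - f(x_{n-1}))

Iteration 1:
  f(0.180000) = 7.336232
  f(2.870000) = -9.917697
  x_2 = 2.870000 - (-9.917697)×(2.870000 - 0.180000)/(-9.917697 - 7.336232)
       = 1.323766
Iteration 2:
  f(2.870000) = -9.917697
  f(1.323766) = -0.661017
  x_3 = 1.323766 - (-0.661017)×(1.323766 - 2.870000)/(-0.661017 - (-9.917697))
       = 1.213350
Iteration 3:
  f(1.323766) = -0.661017
  f(1.213350) = 0.257391
  x_4 = 1.213350 - 0.257391×(1.213350 - 1.323766)/(0.257391 - (-0.661017))
       = 1.244295
Iteration 4:
  f(1.213350) = 0.257391
  f(1.244295) = 0.000538
  x_5 = 1.244295 - 0.000538×(1.244295 - 1.213350)/(0.000538 - 0.257391)
       = 1.244360
Iteration 5:
  f(1.244295) = 0.000538
  f(1.244360) = -0.000001
  x_6 = 1.244360 - (-0.000001)×(1.244360 - 1.244295)/(-0.000001 - 0.000538)
       = 1.244360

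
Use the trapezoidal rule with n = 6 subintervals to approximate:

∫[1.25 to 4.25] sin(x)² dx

f(x) = sin(x)²
a = 1.25, b = 4.25, n = 6
h = (b - a)/n = 0.500000

Trapezoidal rule: (h/2)[f(x₀) + 2f(x₁) + 2f(x₂) + ... + f(xₙ)]

x_0 = 1.2500, f(x_0) = 0.900572, coefficient = 1
x_1 = 1.7500, f(x_1) = 0.968228, coefficient = 2
x_2 = 2.2500, f(x_2) = 0.605398, coefficient = 2
x_3 = 2.7500, f(x_3) = 0.145665, coefficient = 2
x_4 = 3.2500, f(x_4) = 0.011706, coefficient = 2
x_5 = 3.7500, f(x_5) = 0.326682, coefficient = 2
x_6 = 4.2500, f(x_6) = 0.801006, coefficient = 1

I ≈ (0.500000/2) × 5.816938 = 1.454234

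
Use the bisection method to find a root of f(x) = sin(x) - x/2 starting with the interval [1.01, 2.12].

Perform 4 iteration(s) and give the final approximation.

f(x) = sin(x) - x/2
Initial interval: [1.01, 2.12]

Iteration 1:
  c_1 = (1.010000 + 2.120000)/2 = 1.565000
  f(c_1) = f(1.565000) = 0.217483
  f(a) × f(c) ≥ 0, new interval: [1.565000, 2.120000]
Iteration 2:
  c_2 = (1.565000 + 2.120000)/2 = 1.842500
  f(c_2) = f(1.842500) = 0.042065
  f(a) × f(c) ≥ 0, new interval: [1.842500, 2.120000]
Iteration 3:
  c_3 = (1.842500 + 2.120000)/2 = 1.981250
  f(c_3) = f(1.981250) = -0.073685
  f(a) × f(c) < 0, new interval: [1.842500, 1.981250]
Iteration 4:
  c_4 = (1.842500 + 1.981250)/2 = 1.911875
  f(c_4) = f(1.911875) = -0.013543
  f(a) × f(c) < 0, new interval: [1.842500, 1.911875]

After 4 iteration(s), the approximation is c_4 = 1.911875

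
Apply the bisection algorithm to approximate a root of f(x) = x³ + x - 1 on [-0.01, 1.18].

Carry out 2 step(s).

f(x) = x³ + x - 1
Initial interval: [-0.01, 1.18]

Iteration 1:
  c_1 = (-0.010000 + 1.180000)/2 = 0.585000
  f(c_1) = f(0.585000) = -0.214798
  f(a) × f(c) ≥ 0, new interval: [0.585000, 1.180000]
Iteration 2:
  c_2 = (0.585000 + 1.180000)/2 = 0.882500
  f(c_2) = f(0.882500) = 0.569797
  f(a) × f(c) < 0, new interval: [0.585000, 0.882500]

After 2 iteration(s), the approximation is c_2 = 0.882500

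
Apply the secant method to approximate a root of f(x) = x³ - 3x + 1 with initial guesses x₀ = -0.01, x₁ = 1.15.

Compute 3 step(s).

f(x) = x³ - 3x + 1
x₀ = -0.01, x₁ = 1.15

Secant formula: x_{n+1} = x_n - f(x_n)(x_n - x_{n-1})/(f(x_n) - f(x_{n-1}))

Iteration 1:
  f(-0.010000) = 1.029999
  f(1.150000) = -0.929125
  x_2 = 1.150000 - (-0.929125)×(1.150000 - (-0.010000))/(-0.929125 - 1.029999)
       = 0.599864
Iteration 2:
  f(1.150000) = -0.929125
  f(0.599864) = -0.583738
  x_3 = 0.599864 - (-0.583738)×(0.599864 - 1.150000)/(-0.583738 - (-0.929125))
       = -0.329923
Iteration 3:
  f(0.599864) = -0.583738
  f(-0.329923) = 1.953856
  x_4 = -0.329923 - 1.953856×(-0.329923 - 0.599864)/(1.953856 - (-0.583738))
       = 0.385979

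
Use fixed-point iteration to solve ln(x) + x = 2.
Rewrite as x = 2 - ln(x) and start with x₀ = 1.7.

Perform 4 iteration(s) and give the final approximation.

Equation: ln(x) + x = 2
Fixed-point form: x = 2 - ln(x)
x₀ = 1.7

x_1 = g(1.700000) = 1.469372
x_2 = g(1.469372) = 1.615165
x_3 = g(1.615165) = 1.520563
x_4 = g(1.520563) = 1.580919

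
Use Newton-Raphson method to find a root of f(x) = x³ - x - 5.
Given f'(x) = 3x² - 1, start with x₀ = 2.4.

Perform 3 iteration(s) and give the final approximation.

f(x) = x³ - x - 5
f'(x) = 3x² - 1
x₀ = 2.4

Newton-Raphson formula: x_{n+1} = x_n - f(x_n)/f'(x_n)

Iteration 1:
  f(2.400000) = 6.424000
  f'(2.400000) = 16.280000
  x_1 = 2.400000 - 6.424000/16.280000 = 2.005405
Iteration 2:
  f(2.005405) = 1.059635
  f'(2.005405) = 11.064953
  x_2 = 2.005405 - 1.059635/11.064953 = 1.909640
Iteration 3:
  f(1.909640) = 0.054296
  f'(1.909640) = 9.940180
  x_3 = 1.909640 - 0.054296/9.940180 = 1.904178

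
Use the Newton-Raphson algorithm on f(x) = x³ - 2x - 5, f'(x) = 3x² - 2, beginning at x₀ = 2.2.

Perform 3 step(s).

f(x) = x³ - 2x - 5
f'(x) = 3x² - 2
x₀ = 2.2

Newton-Raphson formula: x_{n+1} = x_n - f(x_n)/f'(x_n)

Iteration 1:
  f(2.200000) = 1.248000
  f'(2.200000) = 12.520000
  x_1 = 2.200000 - 1.248000/12.520000 = 2.100319
Iteration 2:
  f(2.100319) = 0.064589
  f'(2.100319) = 11.234026
  x_2 = 2.100319 - 0.064589/11.234026 = 2.094570
Iteration 3:
  f(2.094570) = 0.000208
  f'(2.094570) = 11.161672
  x_3 = 2.094570 - 0.000208/11.161672 = 2.094551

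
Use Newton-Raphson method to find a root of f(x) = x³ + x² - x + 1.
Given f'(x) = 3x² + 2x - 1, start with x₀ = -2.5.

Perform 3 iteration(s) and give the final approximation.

f(x) = x³ + x² - x + 1
f'(x) = 3x² + 2x - 1
x₀ = -2.5

Newton-Raphson formula: x_{n+1} = x_n - f(x_n)/f'(x_n)

Iteration 1:
  f(-2.500000) = -5.875000
  f'(-2.500000) = 12.750000
  x_1 = -2.500000 - (-5.875000)/12.750000 = -2.039216
Iteration 2:
  f(-2.039216) = -1.282259
  f'(-2.039216) = 7.396770
  x_2 = -2.039216 - (-1.282259)/7.396770 = -1.865862
Iteration 3:
  f(-1.865862) = -0.148584
  f'(-1.865862) = 5.712596
  x_3 = -1.865862 - (-0.148584)/5.712596 = -1.839852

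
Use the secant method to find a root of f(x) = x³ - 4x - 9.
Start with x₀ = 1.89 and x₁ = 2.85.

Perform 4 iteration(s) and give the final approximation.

f(x) = x³ - 4x - 9
x₀ = 1.89, x₁ = 2.85

Secant formula: x_{n+1} = x_n - f(x_n)(x_n - x_{n-1})/(f(x_n) - f(x_{n-1}))

Iteration 1:
  f(1.890000) = -9.808731
  f(2.850000) = 2.749125
  x_2 = 2.850000 - 2.749125×(2.850000 - 1.890000)/(2.749125 - (-9.808731))
       = 2.639840
Iteration 2:
  f(2.850000) = 2.749125
  f(2.639840) = -1.162963
  x_3 = 2.639840 - (-1.162963)×(2.639840 - 2.850000)/(-1.162963 - 2.749125)
       = 2.702315
Iteration 3:
  f(2.639840) = -1.162963
  f(2.702315) = -0.075586
  x_4 = 2.702315 - (-0.075586)×(2.702315 - 2.639840)/(-0.075586 - (-1.162963))
       = 2.706658
Iteration 4:
  f(2.702315) = -0.075586
  f(2.706658) = 0.002336
  x_5 = 2.706658 - 0.002336×(2.706658 - 2.702315)/(0.002336 - (-0.075586))
       = 2.706528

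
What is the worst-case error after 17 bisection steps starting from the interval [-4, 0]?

Bisection error bound: |error| ≤ (b-a)/2^n
|error| ≤ (0 - (-4))/2^17 = 4/2^17
|error| ≤ 0.0000305176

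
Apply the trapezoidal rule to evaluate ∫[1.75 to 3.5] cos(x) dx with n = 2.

f(x) = cos(x)
a = 1.75, b = 3.5, n = 2
h = (b - a)/n = 0.875000

Trapezoidal rule: (h/2)[f(x₀) + 2f(x₁) + 2f(x₂) + ... + f(xₙ)]

x_0 = 1.7500, f(x_0) = -0.178246, coefficient = 1
x_1 = 2.6250, f(x_1) = -0.869507, coefficient = 2
x_2 = 3.5000, f(x_2) = -0.936457, coefficient = 1

I ≈ (0.875000/2) × -2.853717 = -1.248501
Exact value: -1.334769
Error: 0.086268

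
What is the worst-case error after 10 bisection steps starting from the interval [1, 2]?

Bisection error bound: |error| ≤ (b-a)/2^n
|error| ≤ (2 - 1)/2^10 = 1/2^10
|error| ≤ 0.0009765625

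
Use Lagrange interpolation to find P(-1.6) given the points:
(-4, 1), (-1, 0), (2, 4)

Lagrange interpolation formula:
P(x) = Σ yᵢ × Lᵢ(x)
where Lᵢ(x) = Π_{j≠i} (x - xⱼ)/(xᵢ - xⱼ)

L_0(-1.6) = (-1.6 - (-1))/(-4 - (-1)) × (-1.6 - 2)/(-4 - 2) = 0.120000
L_1(-1.6) = (-1.6 - (-4))/(-1 - (-4)) × (-1.6 - 2)/(-1 - 2) = 0.960000
L_2(-1.6) = (-1.6 - (-4))/(2 - (-4)) × (-1.6 - (-1))/(2 - (-1)) = -0.080000

P(-1.6) = 1×L_0(-1.6) + 0×L_1(-1.6) + 4×L_2(-1.6)
P(-1.6) = -0.200000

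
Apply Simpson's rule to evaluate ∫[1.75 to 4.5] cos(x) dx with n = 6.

f(x) = cos(x)
a = 1.75, b = 4.5, n = 6
h = (b - a)/n = 0.458333

Simpson's rule: (h/3)[f(x₀) + 4f(x₁) + 2f(x₂) + ... + f(xₙ)]

x_0 = 1.7500, f(x_0) = -0.178246, coefficient = 1
x_1 = 2.2083, f(x_1) = -0.595218, coefficient = 4
x_2 = 2.6667, f(x_2) = -0.889327, coefficient = 2
x_3 = 3.1250, f(x_3) = -0.999862, coefficient = 4
x_4 = 3.5833, f(x_4) = -0.904009, coefficient = 2
x_5 = 4.0417, f(x_5) = -0.621552, coefficient = 4
x_6 = 4.5000, f(x_6) = -0.210796, coefficient = 1

I ≈ (0.458333/3) × -12.842242 = -1.962009
Exact value: -1.961516
Error: 0.000493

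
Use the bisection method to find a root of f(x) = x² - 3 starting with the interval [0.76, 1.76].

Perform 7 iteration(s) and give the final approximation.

f(x) = x² - 3
Initial interval: [0.76, 1.76]

Iteration 1:
  c_1 = (0.760000 + 1.760000)/2 = 1.260000
  f(c_1) = f(1.260000) = -1.412400
  f(a) × f(c) ≥ 0, new interval: [1.260000, 1.760000]
Iteration 2:
  c_2 = (1.260000 + 1.760000)/2 = 1.510000
  f(c_2) = f(1.510000) = -0.719900
  f(a) × f(c) ≥ 0, new interval: [1.510000, 1.760000]
Iteration 3:
  c_3 = (1.510000 + 1.760000)/2 = 1.635000
  f(c_3) = f(1.635000) = -0.326775
  f(a) × f(c) ≥ 0, new interval: [1.635000, 1.760000]
Iteration 4:
  c_4 = (1.635000 + 1.760000)/2 = 1.697500
  f(c_4) = f(1.697500) = -0.118494
  f(a) × f(c) ≥ 0, new interval: [1.697500, 1.760000]
Iteration 5:
  c_5 = (1.697500 + 1.760000)/2 = 1.728750
  f(c_5) = f(1.728750) = -0.011423
  f(a) × f(c) ≥ 0, new interval: [1.728750, 1.760000]
Iteration 6:
  c_6 = (1.728750 + 1.760000)/2 = 1.744375
  f(c_6) = f(1.744375) = 0.042844
  f(a) × f(c) < 0, new interval: [1.728750, 1.744375]
Iteration 7:
  c_7 = (1.728750 + 1.744375)/2 = 1.736563
  f(c_7) = f(1.736563) = 0.015649
  f(a) × f(c) < 0, new interval: [1.728750, 1.736563]

After 7 iteration(s), the approximation is c_7 = 1.736563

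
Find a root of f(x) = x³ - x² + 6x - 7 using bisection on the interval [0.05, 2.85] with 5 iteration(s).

f(x) = x³ - x² + 6x - 7
Initial interval: [0.05, 2.85]

Iteration 1:
  c_1 = (0.050000 + 2.850000)/2 = 1.450000
  f(c_1) = f(1.450000) = 2.646125
  f(a) × f(c) < 0, new interval: [0.050000, 1.450000]
Iteration 2:
  c_2 = (0.050000 + 1.450000)/2 = 0.750000
  f(c_2) = f(0.750000) = -2.640625
  f(a) × f(c) ≥ 0, new interval: [0.750000, 1.450000]
Iteration 3:
  c_3 = (0.750000 + 1.450000)/2 = 1.100000
  f(c_3) = f(1.100000) = -0.279000
  f(a) × f(c) ≥ 0, new interval: [1.100000, 1.450000]
Iteration 4:
  c_4 = (1.100000 + 1.450000)/2 = 1.275000
  f(c_4) = f(1.275000) = 1.097047
  f(a) × f(c) < 0, new interval: [1.100000, 1.275000]
Iteration 5:
  c_5 = (1.100000 + 1.275000)/2 = 1.187500
  f(c_5) = f(1.187500) = 0.389404
  f(a) × f(c) < 0, new interval: [1.100000, 1.187500]

After 5 iteration(s), the approximation is c_5 = 1.187500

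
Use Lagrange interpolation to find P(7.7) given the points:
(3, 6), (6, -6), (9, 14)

Lagrange interpolation formula:
P(x) = Σ yᵢ × Lᵢ(x)
where Lᵢ(x) = Π_{j≠i} (x - xⱼ)/(xᵢ - xⱼ)

L_0(7.7) = (7.7 - 6)/(3 - 6) × (7.7 - 9)/(3 - 9) = -0.122778
L_1(7.7) = (7.7 - 3)/(6 - 3) × (7.7 - 9)/(6 - 9) = 0.678889
L_2(7.7) = (7.7 - 3)/(9 - 3) × (7.7 - 6)/(9 - 6) = 0.443889

P(7.7) = 6×L_0(7.7) + (-6)×L_1(7.7) + 14×L_2(7.7)
P(7.7) = 1.404444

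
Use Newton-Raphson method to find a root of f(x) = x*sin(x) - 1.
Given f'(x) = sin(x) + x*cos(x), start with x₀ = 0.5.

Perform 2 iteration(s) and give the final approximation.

f(x) = x*sin(x) - 1
f'(x) = sin(x) + x*cos(x)
x₀ = 0.5

Newton-Raphson formula: x_{n+1} = x_n - f(x_n)/f'(x_n)

Iteration 1:
  f(0.500000) = -0.760287
  f'(0.500000) = 0.918217
  x_1 = 0.500000 - (-0.760287)/0.918217 = 1.328004
Iteration 2:
  f(1.328004) = 0.289054
  f'(1.328004) = 1.289941
  x_2 = 1.328004 - 0.289054/1.289941 = 1.103921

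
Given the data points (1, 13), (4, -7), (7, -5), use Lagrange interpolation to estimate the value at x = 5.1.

Lagrange interpolation formula:
P(x) = Σ yᵢ × Lᵢ(x)
where Lᵢ(x) = Π_{j≠i} (x - xⱼ)/(xᵢ - xⱼ)

L_0(5.1) = (5.1 - 4)/(1 - 4) × (5.1 - 7)/(1 - 7) = -0.116111
L_1(5.1) = (5.1 - 1)/(4 - 1) × (5.1 - 7)/(4 - 7) = 0.865556
L_2(5.1) = (5.1 - 1)/(7 - 1) × (5.1 - 4)/(7 - 4) = 0.250556

P(5.1) = 13×L_0(5.1) + (-7)×L_1(5.1) + (-5)×L_2(5.1)
P(5.1) = -8.821111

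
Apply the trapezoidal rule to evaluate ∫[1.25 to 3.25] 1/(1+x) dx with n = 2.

f(x) = 1/(1+x)
a = 1.25, b = 3.25, n = 2
h = (b - a)/n = 1.000000

Trapezoidal rule: (h/2)[f(x₀) + 2f(x₁) + 2f(x₂) + ... + f(xₙ)]

x_0 = 1.2500, f(x_0) = 0.444444, coefficient = 1
x_1 = 2.2500, f(x_1) = 0.307692, coefficient = 2
x_2 = 3.2500, f(x_2) = 0.235294, coefficient = 1

I ≈ (1.000000/2) × 1.295123 = 0.647562
Exact value: 0.635989
Error: 0.011573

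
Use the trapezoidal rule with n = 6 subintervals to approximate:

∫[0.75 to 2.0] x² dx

f(x) = x²
a = 0.75, b = 2.0, n = 6
h = (b - a)/n = 0.208333

Trapezoidal rule: (h/2)[f(x₀) + 2f(x₁) + 2f(x₂) + ... + f(xₙ)]

x_0 = 0.7500, f(x_0) = 0.562500, coefficient = 1
x_1 = 0.9583, f(x_1) = 0.918403, coefficient = 2
x_2 = 1.1667, f(x_2) = 1.361111, coefficient = 2
x_3 = 1.3750, f(x_3) = 1.890625, coefficient = 2
x_4 = 1.5833, f(x_4) = 2.506944, coefficient = 2
x_5 = 1.7917, f(x_5) = 3.210069, coefficient = 2
x_6 = 2.0000, f(x_6) = 4.000000, coefficient = 1

I ≈ (0.208333/2) × 24.336806 = 2.535084
Exact value: 2.526042
Error: 0.009042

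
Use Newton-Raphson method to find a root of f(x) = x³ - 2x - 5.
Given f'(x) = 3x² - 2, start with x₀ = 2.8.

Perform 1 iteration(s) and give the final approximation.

f(x) = x³ - 2x - 5
f'(x) = 3x² - 2
x₀ = 2.8

Newton-Raphson formula: x_{n+1} = x_n - f(x_n)/f'(x_n)

Iteration 1:
  f(2.800000) = 11.352000
  f'(2.800000) = 21.520000
  x_1 = 2.800000 - 11.352000/21.520000 = 2.272491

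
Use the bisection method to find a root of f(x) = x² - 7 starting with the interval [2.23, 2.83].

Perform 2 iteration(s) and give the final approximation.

f(x) = x² - 7
Initial interval: [2.23, 2.83]

Iteration 1:
  c_1 = (2.230000 + 2.830000)/2 = 2.530000
  f(c_1) = f(2.530000) = -0.599100
  f(a) × f(c) ≥ 0, new interval: [2.530000, 2.830000]
Iteration 2:
  c_2 = (2.530000 + 2.830000)/2 = 2.680000
  f(c_2) = f(2.680000) = 0.182400
  f(a) × f(c) < 0, new interval: [2.530000, 2.680000]

After 2 iteration(s), the approximation is c_2 = 2.680000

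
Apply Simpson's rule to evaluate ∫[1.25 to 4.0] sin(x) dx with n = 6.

f(x) = sin(x)
a = 1.25, b = 4.0, n = 6
h = (b - a)/n = 0.458333

Simpson's rule: (h/3)[f(x₀) + 4f(x₁) + 2f(x₂) + ... + f(xₙ)]

x_0 = 1.2500, f(x_0) = 0.948985, coefficient = 1
x_1 = 1.7083, f(x_1) = 0.990557, coefficient = 4
x_2 = 2.1667, f(x_2) = 0.827660, coefficient = 2
x_3 = 2.6250, f(x_3) = 0.493920, coefficient = 4
x_4 = 3.0833, f(x_4) = 0.058226, coefficient = 2
x_5 = 3.5417, f(x_5) = -0.389487, coefficient = 4
x_6 = 4.0000, f(x_6) = -0.756802, coefficient = 1

I ≈ (0.458333/3) × 6.343917 = 0.969210
Exact value: 0.968966
Error: 0.000244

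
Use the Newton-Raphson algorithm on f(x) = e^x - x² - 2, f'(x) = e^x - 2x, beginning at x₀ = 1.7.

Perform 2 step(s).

f(x) = e^x - x² - 2
f'(x) = e^x - 2x
x₀ = 1.7

Newton-Raphson formula: x_{n+1} = x_n - f(x_n)/f'(x_n)

Iteration 1:
  f(1.700000) = 0.583947
  f'(1.700000) = 2.073947
  x_1 = 1.700000 - 0.583947/2.073947 = 1.418437
Iteration 2:
  f(1.418437) = 0.118695
  f'(1.418437) = 1.293785
  x_2 = 1.418437 - 0.118695/1.293785 = 1.326694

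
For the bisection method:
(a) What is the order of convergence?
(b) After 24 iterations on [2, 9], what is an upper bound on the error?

(a) Bisection has linear (order 1) convergence; the error is halved each step.

(b) Error bound = (b-a)/2^n = (9 - 2)/2^{24}
    = 7/2^{24}

(a) 1 (linear); (b) error ≤ 4.17e-07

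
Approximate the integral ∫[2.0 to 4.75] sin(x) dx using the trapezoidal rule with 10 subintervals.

f(x) = sin(x)
a = 2.0, b = 4.75, n = 10
h = (b - a)/n = 0.275000

Trapezoidal rule: (h/2)[f(x₀) + 2f(x₁) + 2f(x₂) + ... + f(xₙ)]

x_0 = 2.0000, f(x_0) = 0.909297, coefficient = 1
x_1 = 2.2750, f(x_1) = 0.762127, coefficient = 2
x_2 = 2.5500, f(x_2) = 0.557684, coefficient = 2
x_3 = 2.8250, f(x_3) = 0.311330, coefficient = 2
x_4 = 3.1000, f(x_4) = 0.041581, coefficient = 2
x_5 = 3.3750, f(x_5) = -0.231294, coefficient = 2
x_6 = 3.6500, f(x_6) = -0.486787, coefficient = 2
x_7 = 3.9250, f(x_7) = -0.705698, coefficient = 2
x_8 = 4.2000, f(x_8) = -0.871576, coefficient = 2
x_9 = 4.4750, f(x_9) = -0.971955, coefficient = 2
x_10 = 4.7500, f(x_10) = -0.999293, coefficient = 1

I ≈ (0.275000/2) × -3.279170 = -0.450886
Exact value: -0.453749
Error: 0.002863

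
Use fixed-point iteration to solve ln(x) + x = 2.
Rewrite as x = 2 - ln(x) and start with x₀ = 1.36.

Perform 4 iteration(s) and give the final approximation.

Equation: ln(x) + x = 2
Fixed-point form: x = 2 - ln(x)
x₀ = 1.36

x_1 = g(1.360000) = 1.692515
x_2 = g(1.692515) = 1.473784
x_3 = g(1.473784) = 1.612167
x_4 = g(1.612167) = 1.522421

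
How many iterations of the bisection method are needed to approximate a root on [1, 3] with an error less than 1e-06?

We need (b-a)/2^n ≤ 1e-06
(3 - 1)/2^n ≤ 1e-06
2/2^n ≤ 1e-06
2^n ≥ 2000000
n ≥ log₂(2000000) = 20.93
n ≥ 21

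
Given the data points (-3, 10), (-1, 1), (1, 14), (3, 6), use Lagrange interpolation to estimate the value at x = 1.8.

Lagrange interpolation formula:
P(x) = Σ yᵢ × Lᵢ(x)
where Lᵢ(x) = Π_{j≠i} (x - xⱼ)/(xᵢ - xⱼ)

L_0(1.8) = (1.8 - (-1))/(-3 - (-1)) × (1.8 - 1)/(-3 - 1) × (1.8 - 3)/(-3 - 3) = 0.056000
L_1(1.8) = (1.8 - (-3))/(-1 - (-3)) × (1.8 - 1)/(-1 - 1) × (1.8 - 3)/(-1 - 3) = -0.288000
L_2(1.8) = (1.8 - (-3))/(1 - (-3)) × (1.8 - (-1))/(1 - (-1)) × (1.8 - 3)/(1 - 3) = 1.008000
L_3(1.8) = (1.8 - (-3))/(3 - (-3)) × (1.8 - (-1))/(3 - (-1)) × (1.8 - 1)/(3 - 1) = 0.224000

P(1.8) = 10×L_0(1.8) + 1×L_1(1.8) + 14×L_2(1.8) + 6×L_3(1.8)
P(1.8) = 15.728000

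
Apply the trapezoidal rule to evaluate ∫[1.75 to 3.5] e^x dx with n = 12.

f(x) = e^x
a = 1.75, b = 3.5, n = 12
h = (b - a)/n = 0.145833

Trapezoidal rule: (h/2)[f(x₀) + 2f(x₁) + 2f(x₂) + ... + f(xₙ)]

x_0 = 1.7500, f(x_0) = 5.754603, coefficient = 1
x_1 = 1.8958, f(x_1) = 6.658095, coefficient = 2
x_2 = 2.0417, f(x_2) = 7.703438, coefficient = 2
x_3 = 2.1875, f(x_3) = 8.912903, coefficient = 2
x_4 = 2.3333, f(x_4) = 10.312259, coefficient = 2
x_5 = 2.4792, f(x_5) = 11.931318, coefficient = 2
x_6 = 2.6250, f(x_6) = 13.804574, coefficient = 2
x_7 = 2.7708, f(x_7) = 15.971938, coefficient = 2
x_8 = 2.9167, f(x_8) = 18.479586, coefficient = 2
x_9 = 3.0625, f(x_9) = 21.380943, coefficient = 2
x_10 = 3.2083, f(x_10) = 24.737822, coefficient = 2
x_11 = 3.3542, f(x_11) = 28.621743, coefficient = 2
x_12 = 3.5000, f(x_12) = 33.115452, coefficient = 1

I ≈ (0.145833/2) × 375.899289 = 27.409323
Exact value: 27.360849
Error: 0.048474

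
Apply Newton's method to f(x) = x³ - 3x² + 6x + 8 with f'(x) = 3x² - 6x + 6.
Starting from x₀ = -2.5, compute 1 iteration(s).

f(x) = x³ - 3x² + 6x + 8
f'(x) = 3x² - 6x + 6
x₀ = -2.5

Newton-Raphson formula: x_{n+1} = x_n - f(x_n)/f'(x_n)

Iteration 1:
  f(-2.500000) = -41.375000
  f'(-2.500000) = 39.750000
  x_1 = -2.500000 - (-41.375000)/39.750000 = -1.459119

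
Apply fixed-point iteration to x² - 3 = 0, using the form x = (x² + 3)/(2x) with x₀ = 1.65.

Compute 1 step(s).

Equation: x² - 3 = 0
Fixed-point form: x = (x² + 3)/(2x)
x₀ = 1.65

x_1 = g(1.650000) = 1.734091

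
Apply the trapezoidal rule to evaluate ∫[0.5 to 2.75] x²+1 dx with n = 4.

f(x) = x²+1
a = 0.5, b = 2.75, n = 4
h = (b - a)/n = 0.562500

Trapezoidal rule: (h/2)[f(x₀) + 2f(x₁) + 2f(x₂) + ... + f(xₙ)]

x_0 = 0.5000, f(x_0) = 1.250000, coefficient = 1
x_1 = 1.0625, f(x_1) = 2.128906, coefficient = 2
x_2 = 1.6250, f(x_2) = 3.640625, coefficient = 2
x_3 = 2.1875, f(x_3) = 5.785156, coefficient = 2
x_4 = 2.7500, f(x_4) = 8.562500, coefficient = 1

I ≈ (0.562500/2) × 32.921875 = 9.259277
Exact value: 9.140625
Error: 0.118652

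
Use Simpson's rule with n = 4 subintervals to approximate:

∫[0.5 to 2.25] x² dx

f(x) = x²
a = 0.5, b = 2.25, n = 4
h = (b - a)/n = 0.437500

Simpson's rule: (h/3)[f(x₀) + 4f(x₁) + 2f(x₂) + ... + f(xₙ)]

x_0 = 0.5000, f(x_0) = 0.250000, coefficient = 1
x_1 = 0.9375, f(x_1) = 0.878906, coefficient = 4
x_2 = 1.3750, f(x_2) = 1.890625, coefficient = 2
x_3 = 1.8125, f(x_3) = 3.285156, coefficient = 4
x_4 = 2.2500, f(x_4) = 5.062500, coefficient = 1

I ≈ (0.437500/3) × 25.750000 = 3.755208
Exact value: 3.755208
Error: 0.000000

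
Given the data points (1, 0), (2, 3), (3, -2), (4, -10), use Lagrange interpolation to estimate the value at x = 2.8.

Lagrange interpolation formula:
P(x) = Σ yᵢ × Lᵢ(x)
where Lᵢ(x) = Π_{j≠i} (x - xⱼ)/(xᵢ - xⱼ)

L_0(2.8) = (2.8 - 2)/(1 - 2) × (2.8 - 3)/(1 - 3) × (2.8 - 4)/(1 - 4) = -0.032000
L_1(2.8) = (2.8 - 1)/(2 - 1) × (2.8 - 3)/(2 - 3) × (2.8 - 4)/(2 - 4) = 0.216000
L_2(2.8) = (2.8 - 1)/(3 - 1) × (2.8 - 2)/(3 - 2) × (2.8 - 4)/(3 - 4) = 0.864000
L_3(2.8) = (2.8 - 1)/(4 - 1) × (2.8 - 2)/(4 - 2) × (2.8 - 3)/(4 - 3) = -0.048000

P(2.8) = 0×L_0(2.8) + 3×L_1(2.8) + (-2)×L_2(2.8) + (-10)×L_3(2.8)
P(2.8) = -0.600000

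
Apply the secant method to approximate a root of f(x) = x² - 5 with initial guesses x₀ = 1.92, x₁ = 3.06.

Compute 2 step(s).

f(x) = x² - 5
x₀ = 1.92, x₁ = 3.06

Secant formula: x_{n+1} = x_n - f(x_n)(x_n - x_{n-1})/(f(x_n) - f(x_{n-1}))

Iteration 1:
  f(1.920000) = -1.313600
  f(3.060000) = 4.363600
  x_2 = 3.060000 - 4.363600×(3.060000 - 1.920000)/(4.363600 - (-1.313600))
       = 2.183775
Iteration 2:
  f(3.060000) = 4.363600
  f(2.183775) = -0.231126
  x_3 = 2.183775 - (-0.231126)×(2.183775 - 3.060000)/(-0.231126 - 4.363600)
       = 2.227851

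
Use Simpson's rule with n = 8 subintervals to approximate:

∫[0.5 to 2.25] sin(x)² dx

f(x) = sin(x)²
a = 0.5, b = 2.25, n = 8
h = (b - a)/n = 0.218750

Simpson's rule: (h/3)[f(x₀) + 4f(x₁) + 2f(x₂) + ... + f(xₙ)]

x_0 = 0.5000, f(x_0) = 0.229849, coefficient = 1
x_1 = 0.7188, f(x_1) = 0.433549, coefficient = 4
x_2 = 0.9375, f(x_2) = 0.649767, coefficient = 2
x_3 = 1.1562, f(x_3) = 0.837773, coefficient = 4
x_4 = 1.3750, f(x_4) = 0.962151, coefficient = 2
x_5 = 1.5938, f(x_5) = 0.999473, coefficient = 4
x_6 = 1.8125, f(x_6) = 0.942708, coefficient = 2
x_7 = 2.0312, f(x_7) = 0.802549, coefficient = 4
x_8 = 2.2500, f(x_8) = 0.605398, coefficient = 1

I ≈ (0.218750/3) × 18.237874 = 1.329845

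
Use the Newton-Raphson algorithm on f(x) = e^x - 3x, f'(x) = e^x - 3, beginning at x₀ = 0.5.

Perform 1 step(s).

f(x) = e^x - 3x
f'(x) = e^x - 3
x₀ = 0.5

Newton-Raphson formula: x_{n+1} = x_n - f(x_n)/f'(x_n)

Iteration 1:
  f(0.500000) = 0.148721
  f'(0.500000) = -1.351279
  x_1 = 0.500000 - 0.148721/(-1.351279) = 0.610060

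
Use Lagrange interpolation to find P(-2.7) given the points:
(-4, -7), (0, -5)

Lagrange interpolation formula:
P(x) = Σ yᵢ × Lᵢ(x)
where Lᵢ(x) = Π_{j≠i} (x - xⱼ)/(xᵢ - xⱼ)

L_0(-2.7) = (-2.7 - 0)/(-4 - 0) = 0.675000
L_1(-2.7) = (-2.7 - (-4))/(0 - (-4)) = 0.325000

P(-2.7) = (-7)×L_0(-2.7) + (-5)×L_1(-2.7)
P(-2.7) = -6.350000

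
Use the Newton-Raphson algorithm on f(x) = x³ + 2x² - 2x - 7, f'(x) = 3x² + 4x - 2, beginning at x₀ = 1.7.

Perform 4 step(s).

f(x) = x³ + 2x² - 2x - 7
f'(x) = 3x² + 4x - 2
x₀ = 1.7

Newton-Raphson formula: x_{n+1} = x_n - f(x_n)/f'(x_n)

Iteration 1:
  f(1.700000) = 0.293000
  f'(1.700000) = 13.470000
  x_1 = 1.700000 - 0.293000/13.470000 = 1.678248
Iteration 2:
  f(1.678248) = 0.003349
  f'(1.678248) = 13.162540
  x_2 = 1.678248 - 0.003349/13.162540 = 1.677994
Iteration 3:
  f(1.677994) = 0.000000
  f'(1.677994) = 13.158961
  x_3 = 1.677994 - 0.000000/13.158961 = 1.677993
Iteration 4:
  f(1.677993) = 0.000000
  f'(1.677993) = 13.158960
  x_4 = 1.677993 - 0.000000/13.158960 = 1.677993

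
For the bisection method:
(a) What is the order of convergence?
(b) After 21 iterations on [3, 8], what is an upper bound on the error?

(a) Bisection has linear (order 1) convergence; the error is halved each step.

(b) Error bound = (b-a)/2^n = (8 - 3)/2^{21}
    = 5/2^{21}

(a) 1 (linear); (b) error ≤ 2.38e-06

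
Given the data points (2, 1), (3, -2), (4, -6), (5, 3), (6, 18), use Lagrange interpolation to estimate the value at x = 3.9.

Lagrange interpolation formula:
P(x) = Σ yᵢ × Lᵢ(x)
where Lᵢ(x) = Π_{j≠i} (x - xⱼ)/(xᵢ - xⱼ)

L_0(3.9) = (3.9 - 3)/(2 - 3) × (3.9 - 4)/(2 - 4) × (3.9 - 5)/(2 - 5) × (3.9 - 6)/(2 - 6) = -0.008663
L_1(3.9) = (3.9 - 2)/(3 - 2) × (3.9 - 4)/(3 - 4) × (3.9 - 5)/(3 - 5) × (3.9 - 6)/(3 - 6) = 0.073150
L_2(3.9) = (3.9 - 2)/(4 - 2) × (3.9 - 3)/(4 - 3) × (3.9 - 5)/(4 - 5) × (3.9 - 6)/(4 - 6) = 0.987525
L_3(3.9) = (3.9 - 2)/(5 - 2) × (3.9 - 3)/(5 - 3) × (3.9 - 4)/(5 - 4) × (3.9 - 6)/(5 - 6) = -0.059850
L_4(3.9) = (3.9 - 2)/(6 - 2) × (3.9 - 3)/(6 - 3) × (3.9 - 4)/(6 - 4) × (3.9 - 5)/(6 - 5) = 0.007838

P(3.9) = 1×L_0(3.9) + (-2)×L_1(3.9) + (-6)×L_2(3.9) + 3×L_3(3.9) + 18×L_4(3.9)
P(3.9) = -6.118587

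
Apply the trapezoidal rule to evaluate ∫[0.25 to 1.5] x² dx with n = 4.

f(x) = x²
a = 0.25, b = 1.5, n = 4
h = (b - a)/n = 0.312500

Trapezoidal rule: (h/2)[f(x₀) + 2f(x₁) + 2f(x₂) + ... + f(xₙ)]

x_0 = 0.2500, f(x_0) = 0.062500, coefficient = 1
x_1 = 0.5625, f(x_1) = 0.316406, coefficient = 2
x_2 = 0.8750, f(x_2) = 0.765625, coefficient = 2
x_3 = 1.1875, f(x_3) = 1.410156, coefficient = 2
x_4 = 1.5000, f(x_4) = 2.250000, coefficient = 1

I ≈ (0.312500/2) × 7.296875 = 1.140137
Exact value: 1.119792
Error: 0.020345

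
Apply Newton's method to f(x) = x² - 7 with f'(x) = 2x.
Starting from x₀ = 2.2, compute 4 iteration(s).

f(x) = x² - 7
f'(x) = 2x
x₀ = 2.2

Newton-Raphson formula: x_{n+1} = x_n - f(x_n)/f'(x_n)

Iteration 1:
  f(2.200000) = -2.160000
  f'(2.200000) = 4.400000
  x_1 = 2.200000 - (-2.160000)/4.400000 = 2.690909
Iteration 2:
  f(2.690909) = 0.240992
  f'(2.690909) = 5.381818
  x_2 = 2.690909 - 0.240992/5.381818 = 2.646130
Iteration 3:
  f(2.646130) = 0.002005
  f'(2.646130) = 5.292260
  x_3 = 2.646130 - 0.002005/5.292260 = 2.645751
Iteration 4:
  f(2.645751) = 0.000000
  f'(2.645751) = 5.291503
  x_4 = 2.645751 - 0.000000/5.291503 = 2.645751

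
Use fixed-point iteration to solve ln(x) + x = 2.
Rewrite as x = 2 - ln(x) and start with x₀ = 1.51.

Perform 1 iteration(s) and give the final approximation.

Equation: ln(x) + x = 2
Fixed-point form: x = 2 - ln(x)
x₀ = 1.51

x_1 = g(1.510000) = 1.587890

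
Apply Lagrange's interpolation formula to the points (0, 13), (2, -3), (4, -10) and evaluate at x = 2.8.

Lagrange interpolation formula:
P(x) = Σ yᵢ × Lᵢ(x)
where Lᵢ(x) = Π_{j≠i} (x - xⱼ)/(xᵢ - xⱼ)

L_0(2.8) = (2.8 - 2)/(0 - 2) × (2.8 - 4)/(0 - 4) = -0.120000
L_1(2.8) = (2.8 - 0)/(2 - 0) × (2.8 - 4)/(2 - 4) = 0.840000
L_2(2.8) = (2.8 - 0)/(4 - 0) × (2.8 - 2)/(4 - 2) = 0.280000

P(2.8) = 13×L_0(2.8) + (-3)×L_1(2.8) + (-10)×L_2(2.8)
P(2.8) = -6.880000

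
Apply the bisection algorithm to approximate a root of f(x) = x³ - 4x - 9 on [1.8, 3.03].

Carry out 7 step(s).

f(x) = x³ - 4x - 9
Initial interval: [1.8, 3.03]

Iteration 1:
  c_1 = (1.800000 + 3.030000)/2 = 2.415000
  f(c_1) = f(2.415000) = -4.575177
  f(a) × f(c) ≥ 0, new interval: [2.415000, 3.030000]
Iteration 2:
  c_2 = (2.415000 + 3.030000)/2 = 2.722500
  f(c_2) = f(2.722500) = 0.289187
  f(a) × f(c) < 0, new interval: [2.415000, 2.722500]
Iteration 3:
  c_3 = (2.415000 + 2.722500)/2 = 2.568750
  f(c_3) = f(2.568750) = -2.325163
  f(a) × f(c) ≥ 0, new interval: [2.568750, 2.722500]
Iteration 4:
  c_4 = (2.568750 + 2.722500)/2 = 2.645625
  f(c_4) = f(2.645625) = -1.064893
  f(a) × f(c) ≥ 0, new interval: [2.645625, 2.722500]
Iteration 5:
  c_5 = (2.645625 + 2.722500)/2 = 2.684063
  f(c_5) = f(2.684063) = -0.399750
  f(a) × f(c) ≥ 0, new interval: [2.684063, 2.722500]
Iteration 6:
  c_6 = (2.684063 + 2.722500)/2 = 2.703281
  f(c_6) = f(2.703281) = -0.058277
  f(a) × f(c) ≥ 0, new interval: [2.703281, 2.722500]
Iteration 7:
  c_7 = (2.703281 + 2.722500)/2 = 2.712891
  f(c_7) = f(2.712891) = 0.114704
  f(a) × f(c) < 0, new interval: [2.703281, 2.712891]

After 7 iteration(s), the approximation is c_7 = 2.712891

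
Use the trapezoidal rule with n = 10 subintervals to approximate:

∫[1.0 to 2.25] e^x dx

f(x) = e^x
a = 1.0, b = 2.25, n = 10
h = (b - a)/n = 0.125000

Trapezoidal rule: (h/2)[f(x₀) + 2f(x₁) + 2f(x₂) + ... + f(xₙ)]

x_0 = 1.0000, f(x_0) = 2.718282, coefficient = 1
x_1 = 1.1250, f(x_1) = 3.080217, coefficient = 2
x_2 = 1.2500, f(x_2) = 3.490343, coefficient = 2
x_3 = 1.3750, f(x_3) = 3.955077, coefficient = 2
x_4 = 1.5000, f(x_4) = 4.481689, coefficient = 2
x_5 = 1.6250, f(x_5) = 5.078419, coefficient = 2
x_6 = 1.7500, f(x_6) = 5.754603, coefficient = 2
x_7 = 1.8750, f(x_7) = 6.520819, coefficient = 2
x_8 = 2.0000, f(x_8) = 7.389056, coefficient = 2
x_9 = 2.1250, f(x_9) = 8.372897, coefficient = 2
x_10 = 2.2500, f(x_10) = 9.487736, coefficient = 1

I ≈ (0.125000/2) × 108.452258 = 6.778266
Exact value: 6.769454
Error: 0.008812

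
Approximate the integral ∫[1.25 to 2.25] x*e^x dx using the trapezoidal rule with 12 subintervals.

f(x) = x*e^x
a = 1.25, b = 2.25, n = 12
h = (b - a)/n = 0.083333

Trapezoidal rule: (h/2)[f(x₀) + 2f(x₁) + 2f(x₂) + ... + f(xₙ)]

x_0 = 1.2500, f(x_0) = 4.362929, coefficient = 1
x_1 = 1.3333, f(x_1) = 5.058224, coefficient = 2
x_2 = 1.4167, f(x_2) = 5.841417, coefficient = 2
x_3 = 1.5000, f(x_3) = 6.722534, coefficient = 2
x_4 = 1.5833, f(x_4) = 7.712679, coefficient = 2
x_5 = 1.6667, f(x_5) = 8.824150, coefficient = 2
x_6 = 1.7500, f(x_6) = 10.070555, coefficient = 2
x_7 = 1.8333, f(x_7) = 11.466952, coefficient = 2
x_8 = 1.9167, f(x_8) = 13.029998, coefficient = 2
x_9 = 2.0000, f(x_9) = 14.778112, coefficient = 2
x_10 = 2.0833, f(x_10) = 16.731656, coefficient = 2
x_11 = 2.1667, f(x_11) = 18.913133, coefficient = 2
x_12 = 2.2500, f(x_12) = 21.347406, coefficient = 1

I ≈ (0.083333/2) × 264.009154 = 11.000381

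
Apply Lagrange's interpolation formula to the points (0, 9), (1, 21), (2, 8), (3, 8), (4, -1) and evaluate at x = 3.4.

Lagrange interpolation formula:
P(x) = Σ yᵢ × Lᵢ(x)
where Lᵢ(x) = Π_{j≠i} (x - xⱼ)/(xᵢ - xⱼ)

L_0(3.4) = (3.4 - 1)/(0 - 1) × (3.4 - 2)/(0 - 2) × (3.4 - 3)/(0 - 3) × (3.4 - 4)/(0 - 4) = -0.033600
L_1(3.4) = (3.4 - 0)/(1 - 0) × (3.4 - 2)/(1 - 2) × (3.4 - 3)/(1 - 3) × (3.4 - 4)/(1 - 4) = 0.190400
L_2(3.4) = (3.4 - 0)/(2 - 0) × (3.4 - 1)/(2 - 1) × (3.4 - 3)/(2 - 3) × (3.4 - 4)/(2 - 4) = -0.489600
L_3(3.4) = (3.4 - 0)/(3 - 0) × (3.4 - 1)/(3 - 1) × (3.4 - 2)/(3 - 2) × (3.4 - 4)/(3 - 4) = 1.142400
L_4(3.4) = (3.4 - 0)/(4 - 0) × (3.4 - 1)/(4 - 1) × (3.4 - 2)/(4 - 2) × (3.4 - 3)/(4 - 3) = 0.190400

P(3.4) = 9×L_0(3.4) + 21×L_1(3.4) + 8×L_2(3.4) + 8×L_3(3.4) + (-1)×L_4(3.4)
P(3.4) = 8.728000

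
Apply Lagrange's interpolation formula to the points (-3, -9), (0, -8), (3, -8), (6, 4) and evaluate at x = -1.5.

Lagrange interpolation formula:
P(x) = Σ yᵢ × Lᵢ(x)
where Lᵢ(x) = Π_{j≠i} (x - xⱼ)/(xᵢ - xⱼ)

L_0(-1.5) = (-1.5 - 0)/(-3 - 0) × (-1.5 - 3)/(-3 - 3) × (-1.5 - 6)/(-3 - 6) = 0.312500
L_1(-1.5) = (-1.5 - (-3))/(0 - (-3)) × (-1.5 - 3)/(0 - 3) × (-1.5 - 6)/(0 - 6) = 0.937500
L_2(-1.5) = (-1.5 - (-3))/(3 - (-3)) × (-1.5 - 0)/(3 - 0) × (-1.5 - 6)/(3 - 6) = -0.312500
L_3(-1.5) = (-1.5 - (-3))/(6 - (-3)) × (-1.5 - 0)/(6 - 0) × (-1.5 - 3)/(6 - 3) = 0.062500

P(-1.5) = (-9)×L_0(-1.5) + (-8)×L_1(-1.5) + (-8)×L_2(-1.5) + 4×L_3(-1.5)
P(-1.5) = -7.562500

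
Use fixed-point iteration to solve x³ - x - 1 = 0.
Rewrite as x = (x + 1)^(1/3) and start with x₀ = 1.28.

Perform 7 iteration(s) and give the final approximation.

Equation: x³ - x - 1 = 0
Fixed-point form: x = (x + 1)^(1/3)
x₀ = 1.28

x_1 = g(1.280000) = 1.316169
x_2 = g(1.316169) = 1.323092
x_3 = g(1.323092) = 1.324409
x_4 = g(1.324409) = 1.324659
x_5 = g(1.324659) = 1.324707
x_6 = g(1.324707) = 1.324716
x_7 = g(1.324716) = 1.324718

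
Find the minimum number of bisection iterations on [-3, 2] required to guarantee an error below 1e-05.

We need (b-a)/2^n ≤ 1e-05
(2 - (-3))/2^n ≤ 1e-05
5/2^n ≤ 1e-05
2^n ≥ 500000
n ≥ log₂(500000) = 18.93
n ≥ 19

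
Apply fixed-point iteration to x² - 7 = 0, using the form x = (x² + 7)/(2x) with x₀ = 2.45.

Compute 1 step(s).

Equation: x² - 7 = 0
Fixed-point form: x = (x² + 7)/(2x)
x₀ = 2.45

x_1 = g(2.450000) = 2.653571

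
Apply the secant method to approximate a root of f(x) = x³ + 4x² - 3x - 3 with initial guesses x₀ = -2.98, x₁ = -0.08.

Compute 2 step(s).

f(x) = x³ + 4x² - 3x - 3
x₀ = -2.98, x₁ = -0.08

Secant formula: x_{n+1} = x_n - f(x_n)(x_n - x_{n-1})/(f(x_n) - f(x_{n-1}))

Iteration 1:
  f(-2.980000) = 14.998008
  f(-0.080000) = -2.734912
  x_2 = -0.080000 - (-2.734912)×(-0.080000 - (-2.980000))/(-2.734912 - 14.998008)
       = -0.527261
Iteration 2:
  f(-0.080000) = -2.734912
  f(-0.527261) = -0.452781
  x_3 = -0.527261 - (-0.452781)×(-0.527261 - (-0.080000))/(-0.452781 - (-2.734912))
       = -0.615999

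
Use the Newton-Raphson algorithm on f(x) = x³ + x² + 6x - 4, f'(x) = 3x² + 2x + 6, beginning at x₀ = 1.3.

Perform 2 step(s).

f(x) = x³ + x² + 6x - 4
f'(x) = 3x² + 2x + 6
x₀ = 1.3

Newton-Raphson formula: x_{n+1} = x_n - f(x_n)/f'(x_n)

Iteration 1:
  f(1.300000) = 7.687000
  f'(1.300000) = 13.670000
  x_1 = 1.300000 - 7.687000/13.670000 = 0.737674
Iteration 2:
  f(0.737674) = 1.371619
  f'(0.737674) = 9.107835
  x_2 = 0.737674 - 1.371619/9.107835 = 0.587076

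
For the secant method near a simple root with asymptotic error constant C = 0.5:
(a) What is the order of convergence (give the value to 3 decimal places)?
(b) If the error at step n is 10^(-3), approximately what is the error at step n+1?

(a) Secant method has superlinear convergence with order φ = (1+√5)/2 ≈ 1.618.
    This means |e_{n+1}| ≈ C|e_n|^1.618.

(b) With |e_n| = 10^(-3) and C = 0.5:
    |e_{n+1}| ≈ 0.5 × (10^(-3))^1.618 = 0.5 × 10^(-4.85)

(a) ≈ 1.618 (golden ratio); (b) |e_{n+1}| ≈ 6.996e-06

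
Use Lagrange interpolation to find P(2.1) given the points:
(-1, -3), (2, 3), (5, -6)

Lagrange interpolation formula:
P(x) = Σ yᵢ × Lᵢ(x)
where Lᵢ(x) = Π_{j≠i} (x - xⱼ)/(xᵢ - xⱼ)

L_0(2.1) = (2.1 - 2)/(-1 - 2) × (2.1 - 5)/(-1 - 5) = -0.016111
L_1(2.1) = (2.1 - (-1))/(2 - (-1)) × (2.1 - 5)/(2 - 5) = 0.998889
L_2(2.1) = (2.1 - (-1))/(5 - (-1)) × (2.1 - 2)/(5 - 2) = 0.017222

P(2.1) = (-3)×L_0(2.1) + 3×L_1(2.1) + (-6)×L_2(2.1)
P(2.1) = 2.941667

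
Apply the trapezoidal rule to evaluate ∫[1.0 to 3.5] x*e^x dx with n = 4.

f(x) = x*e^x
a = 1.0, b = 3.5, n = 4
h = (b - a)/n = 0.625000

Trapezoidal rule: (h/2)[f(x₀) + 2f(x₁) + 2f(x₂) + ... + f(xₙ)]

x_0 = 1.0000, f(x_0) = 2.718282, coefficient = 1
x_1 = 1.6250, f(x_1) = 8.252431, coefficient = 2
x_2 = 2.2500, f(x_2) = 21.347406, coefficient = 2
x_3 = 2.8750, f(x_3) = 50.960594, coefficient = 2
x_4 = 3.5000, f(x_4) = 115.904082, coefficient = 1

I ≈ (0.625000/2) × 279.743226 = 87.419758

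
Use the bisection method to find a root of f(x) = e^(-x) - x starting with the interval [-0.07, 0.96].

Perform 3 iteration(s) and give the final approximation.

f(x) = e^(-x) - x
Initial interval: [-0.07, 0.96]

Iteration 1:
  c_1 = (-0.070000 + 0.960000)/2 = 0.445000
  f(c_1) = f(0.445000) = 0.195824
  f(a) × f(c) ≥ 0, new interval: [0.445000, 0.960000]
Iteration 2:
  c_2 = (0.445000 + 0.960000)/2 = 0.702500
  f(c_2) = f(0.702500) = -0.207155
  f(a) × f(c) < 0, new interval: [0.445000, 0.702500]
Iteration 3:
  c_3 = (0.445000 + 0.702500)/2 = 0.573750
  f(c_3) = f(0.573750) = -0.010341
  f(a) × f(c) < 0, new interval: [0.445000, 0.573750]

After 3 iteration(s), the approximation is c_3 = 0.573750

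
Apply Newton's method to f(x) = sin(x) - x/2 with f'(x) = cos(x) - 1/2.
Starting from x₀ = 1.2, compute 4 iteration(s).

f(x) = sin(x) - x/2
f'(x) = cos(x) - 1/2
x₀ = 1.2

Newton-Raphson formula: x_{n+1} = x_n - f(x_n)/f'(x_n)

Iteration 1:
  f(1.200000) = 0.332039
  f'(1.200000) = -0.137642
  x_1 = 1.200000 - 0.332039/(-0.137642) = 3.612334
Iteration 2:
  f(3.612334) = -2.259714
  f'(3.612334) = -1.391232
  x_2 = 3.612334 - (-2.259714)/(-1.391232) = 1.988080
Iteration 3:
  f(1.988080) = -0.079847
  f'(1.988080) = -0.905279
  x_3 = 1.988080 - (-0.079847)/(-0.905279) = 1.899879
Iteration 4:
  f(1.899879) = -0.003600
  f'(1.899879) = -0.823175
  x_4 = 1.899879 - (-0.003600)/(-0.823175) = 1.895505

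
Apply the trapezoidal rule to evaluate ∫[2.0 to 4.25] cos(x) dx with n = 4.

f(x) = cos(x)
a = 2.0, b = 4.25, n = 4
h = (b - a)/n = 0.562500

Trapezoidal rule: (h/2)[f(x₀) + 2f(x₁) + 2f(x₂) + ... + f(xₙ)]

x_0 = 2.0000, f(x_0) = -0.416147, coefficient = 1
x_1 = 2.5625, f(x_1) = -0.836960, coefficient = 2
x_2 = 3.1250, f(x_2) = -0.999862, coefficient = 2
x_3 = 3.6875, f(x_3) = -0.854657, coefficient = 2
x_4 = 4.2500, f(x_4) = -0.446087, coefficient = 1

I ≈ (0.562500/2) × -6.245191 = -1.756460
Exact value: -1.804287
Error: 0.047827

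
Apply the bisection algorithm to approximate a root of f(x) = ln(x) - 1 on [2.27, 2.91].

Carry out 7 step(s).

f(x) = ln(x) - 1
Initial interval: [2.27, 2.91]

Iteration 1:
  c_1 = (2.270000 + 2.910000)/2 = 2.590000
  f(c_1) = f(2.590000) = -0.048342
  f(a) × f(c) ≥ 0, new interval: [2.590000, 2.910000]
Iteration 2:
  c_2 = (2.590000 + 2.910000)/2 = 2.750000
  f(c_2) = f(2.750000) = 0.011601
  f(a) × f(c) < 0, new interval: [2.590000, 2.750000]
Iteration 3:
  c_3 = (2.590000 + 2.750000)/2 = 2.670000
  f(c_3) = f(2.670000) = -0.017922
  f(a) × f(c) ≥ 0, new interval: [2.670000, 2.750000]
Iteration 4:
  c_4 = (2.670000 + 2.750000)/2 = 2.710000
  f(c_4) = f(2.710000) = -0.003051
  f(a) × f(c) ≥ 0, new interval: [2.710000, 2.750000]
Iteration 5:
  c_5 = (2.710000 + 2.750000)/2 = 2.730000
  f(c_5) = f(2.730000) = 0.004302
  f(a) × f(c) < 0, new interval: [2.710000, 2.730000]
Iteration 6:
  c_6 = (2.710000 + 2.730000)/2 = 2.720000
  f(c_6) = f(2.720000) = 0.000632
  f(a) × f(c) < 0, new interval: [2.710000, 2.720000]
Iteration 7:
  c_7 = (2.710000 + 2.720000)/2 = 2.715000
  f(c_7) = f(2.715000) = -0.001208
  f(a) × f(c) ≥ 0, new interval: [2.715000, 2.720000]

After 7 iteration(s), the approximation is c_7 = 2.715000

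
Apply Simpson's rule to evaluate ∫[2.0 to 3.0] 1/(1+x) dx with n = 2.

f(x) = 1/(1+x)
a = 2.0, b = 3.0, n = 2
h = (b - a)/n = 0.500000

Simpson's rule: (h/3)[f(x₀) + 4f(x₁) + 2f(x₂) + ... + f(xₙ)]

x_0 = 2.0000, f(x_0) = 0.333333, coefficient = 1
x_1 = 2.5000, f(x_1) = 0.285714, coefficient = 4
x_2 = 3.0000, f(x_2) = 0.250000, coefficient = 1

I ≈ (0.500000/3) × 1.726190 = 0.287698
Exact value: 0.287682
Error: 0.000016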